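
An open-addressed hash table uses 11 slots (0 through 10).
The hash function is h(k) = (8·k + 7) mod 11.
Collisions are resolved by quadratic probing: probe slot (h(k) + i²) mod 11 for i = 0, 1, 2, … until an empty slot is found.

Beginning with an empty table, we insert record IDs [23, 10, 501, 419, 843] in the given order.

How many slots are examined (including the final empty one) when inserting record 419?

2

23 hashes to 4; slot 4 is free => place at 4.
10 hashes to 10; slot 10 is free => place at 10.
501 hashes to 0; slot 0 is free => place at 0.
419 hashes to 4; 4 taken => place at 5.
843 hashes to 8; slot 8 is free => place at 8.
Table: [501, ∅, ∅, ∅, 23, 419, ∅, ∅, 843, ∅, 10]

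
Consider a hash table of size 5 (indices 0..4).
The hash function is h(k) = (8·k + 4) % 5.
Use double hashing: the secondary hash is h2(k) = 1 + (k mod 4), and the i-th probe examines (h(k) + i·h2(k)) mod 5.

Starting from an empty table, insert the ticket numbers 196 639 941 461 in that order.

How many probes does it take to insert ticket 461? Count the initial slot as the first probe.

196: h=2 -> slot 2
639: h=1 -> slot 1
941: h=2, h2=2, probe 2,4 -> slot 4
461: h=2, h2=2, probe 2,4,1,3 -> slot 3
Table: [∅, 639, 196, 461, 941]

4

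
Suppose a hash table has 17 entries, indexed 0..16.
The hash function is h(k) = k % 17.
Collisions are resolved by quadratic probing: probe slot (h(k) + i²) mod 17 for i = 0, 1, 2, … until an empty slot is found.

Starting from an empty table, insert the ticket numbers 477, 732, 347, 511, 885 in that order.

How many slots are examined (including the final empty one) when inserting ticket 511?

3

477 hashes to 1; slot 1 is free → place at 1.
732 hashes to 1; 1 taken → place at 2.
347 hashes to 7; slot 7 is free → place at 7.
511 hashes to 1; 1,2 taken → place at 5.
885 hashes to 1; 1,2,5 taken → place at 10.
Table: [—, 477, 732, —, —, 511, —, 347, —, —, 885, —, —, —, —, —, —]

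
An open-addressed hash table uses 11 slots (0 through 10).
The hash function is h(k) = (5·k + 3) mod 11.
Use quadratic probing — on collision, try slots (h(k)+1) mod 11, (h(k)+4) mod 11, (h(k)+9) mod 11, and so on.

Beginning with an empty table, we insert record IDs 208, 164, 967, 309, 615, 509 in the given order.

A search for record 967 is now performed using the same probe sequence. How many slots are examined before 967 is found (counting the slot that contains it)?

3

208 hashes to 9; slot 9 is free => place at 9.
164 hashes to 9; 9 taken => place at 10.
967 hashes to 9; 9,10 taken => place at 2.
309 hashes to 8; slot 8 is free => place at 8.
615 hashes to 9; 9,10,2 taken => place at 7.
509 hashes to 7; 7,8 taken => place at 0.
Table: [509, _, 967, _, _, _, _, 615, 309, 208, 164]
Lookup 967: h=9, probe 9,10,2 → found at 2.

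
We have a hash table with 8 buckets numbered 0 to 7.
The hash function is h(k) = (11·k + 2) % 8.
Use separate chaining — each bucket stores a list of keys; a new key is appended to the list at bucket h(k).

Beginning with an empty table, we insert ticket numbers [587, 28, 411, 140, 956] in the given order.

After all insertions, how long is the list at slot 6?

Insert 587: h=3, bucket 3 empty → new chain.
Insert 28: h=6, bucket 6 empty → new chain.
Insert 411: h=3, bucket 3 nonempty → append to chain.
Insert 140: h=6, bucket 6 nonempty → append to chain.
Insert 956: h=6, bucket 6 nonempty → append to chain.
Final buckets:
0: ∅
1: ∅
2: ∅
3: 587 -> 411
4: ∅
5: ∅
6: 28 -> 140 -> 956
7: ∅

3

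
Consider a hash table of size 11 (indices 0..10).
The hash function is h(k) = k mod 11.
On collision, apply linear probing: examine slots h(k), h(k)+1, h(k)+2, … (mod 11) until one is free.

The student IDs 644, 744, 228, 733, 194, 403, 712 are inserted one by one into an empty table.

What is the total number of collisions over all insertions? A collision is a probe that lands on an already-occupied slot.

Insert 644: h=6, slot 6 empty => index 6.
Insert 744: h=7, slot 7 empty => index 7.
Insert 228: h=8, slot 8 empty => index 8.
Insert 733: h=7, slots 7,8 occupied => index 9.
Insert 194: h=7, slots 7,8,9 occupied => index 10.
Insert 403: h=7, slots 7,8,9,10 occupied => index 0.
Insert 712: h=8, slots 8,9,10,0 occupied => index 1.
Table: [403, 712, ∅, ∅, ∅, ∅, 644, 744, 228, 733, 194]

13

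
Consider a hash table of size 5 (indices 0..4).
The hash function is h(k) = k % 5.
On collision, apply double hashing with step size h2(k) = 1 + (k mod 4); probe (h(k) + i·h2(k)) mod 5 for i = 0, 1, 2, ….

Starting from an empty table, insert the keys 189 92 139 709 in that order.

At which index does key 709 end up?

1

189: h=4 -> slot 4
92: h=2 -> slot 2
139: h=4, h2=4, probe 4,3 -> slot 3
709: h=4, h2=2, probe 4,1 -> slot 1
Table: [-, 709, 92, 139, 189]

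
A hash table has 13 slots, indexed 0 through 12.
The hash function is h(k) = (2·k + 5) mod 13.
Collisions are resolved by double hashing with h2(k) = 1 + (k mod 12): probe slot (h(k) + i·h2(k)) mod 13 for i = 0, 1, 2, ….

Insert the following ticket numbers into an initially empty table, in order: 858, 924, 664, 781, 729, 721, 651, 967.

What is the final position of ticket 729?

4

858: h=5 => slot 5
924: h=7 => slot 7
664: h=7, h2=5, probe 7,12 => slot 12
781: h=7, h2=2, probe 7,9 => slot 9
729: h=7, h2=10, probe 7,4 => slot 4
721: h=4, h2=2, probe 4,6 => slot 6
651: h=7, h2=4, probe 7,11 => slot 11
967: h=2 => slot 2
Table: [—, —, 967, —, 729, 858, 721, 924, —, 781, —, 651, 664]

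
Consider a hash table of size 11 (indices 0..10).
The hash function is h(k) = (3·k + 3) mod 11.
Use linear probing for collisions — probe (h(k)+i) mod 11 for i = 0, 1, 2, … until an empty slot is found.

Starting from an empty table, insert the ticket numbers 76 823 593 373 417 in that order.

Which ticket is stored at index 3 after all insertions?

Insert 76: h=0, slot 0 empty -> index 0.
Insert 823: h=8, slot 8 empty -> index 8.
Insert 593: h=0, slot 0 occupied -> index 1.
Insert 373: h=0, slots 0,1 occupied -> index 2.
Insert 417: h=0, slots 0,1,2 occupied -> index 3.
Table: [76, 593, 373, 417, _, _, _, _, 823, _, _]

417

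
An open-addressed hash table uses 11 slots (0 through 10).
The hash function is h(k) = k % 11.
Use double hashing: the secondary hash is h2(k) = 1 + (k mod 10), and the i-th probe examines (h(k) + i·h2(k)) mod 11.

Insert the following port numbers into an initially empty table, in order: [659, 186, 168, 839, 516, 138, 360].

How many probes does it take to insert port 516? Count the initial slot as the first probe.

4

Insert 659: h=10, slot 10 empty → index 10.
Insert 186: h=10, h2=7, slot 10 occupied → index 6.
Insert 168: h=3, slot 3 empty → index 3.
Insert 839: h=3, h2=10, slot 3 occupied → index 2.
Insert 516: h=10, h2=7, slots 10,6,2 occupied → index 9.
Insert 138: h=6, h2=9, slot 6 occupied → index 4.
Insert 360: h=8, slot 8 empty → index 8.
Table: [—, —, 839, 168, 138, —, 186, —, 360, 516, 659]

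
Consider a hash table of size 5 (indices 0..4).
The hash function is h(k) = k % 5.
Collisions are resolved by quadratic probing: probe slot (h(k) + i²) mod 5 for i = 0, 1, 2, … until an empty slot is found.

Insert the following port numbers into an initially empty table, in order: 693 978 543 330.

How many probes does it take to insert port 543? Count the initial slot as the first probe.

693: h=3 => slot 3
978: h=3, probe 3,4 => slot 4
543: h=3, probe 3,4,2 => slot 2
330: h=0 => slot 0
Table: [330, ., 543, 693, 978]

3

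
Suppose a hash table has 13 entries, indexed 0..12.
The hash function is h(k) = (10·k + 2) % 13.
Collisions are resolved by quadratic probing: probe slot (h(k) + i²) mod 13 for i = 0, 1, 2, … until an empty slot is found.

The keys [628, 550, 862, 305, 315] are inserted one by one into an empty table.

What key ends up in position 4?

628: h=3 -> slot 3
550: h=3, probe 3,4 -> slot 4
862: h=3, probe 3,4,7 -> slot 7
305: h=10 -> slot 10
315: h=6 -> slot 6
Table: [—, —, —, 628, 550, —, 315, 862, —, —, 305, —, —]

550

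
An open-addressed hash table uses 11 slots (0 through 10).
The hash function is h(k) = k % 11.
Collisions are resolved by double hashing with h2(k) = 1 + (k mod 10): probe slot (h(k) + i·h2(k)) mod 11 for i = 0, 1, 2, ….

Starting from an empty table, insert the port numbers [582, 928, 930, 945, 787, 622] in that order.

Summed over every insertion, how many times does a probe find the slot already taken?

3

Insert 582: h=10, slot 10 empty → index 10.
Insert 928: h=4, slot 4 empty → index 4.
Insert 930: h=6, slot 6 empty → index 6.
Insert 945: h=10, h2=6, slot 10 occupied → index 5.
Insert 787: h=6, h2=8, slot 6 occupied → index 3.
Insert 622: h=6, h2=3, slot 6 occupied → index 9.
Table: [., ., ., 787, 928, 945, 930, ., ., 622, 582]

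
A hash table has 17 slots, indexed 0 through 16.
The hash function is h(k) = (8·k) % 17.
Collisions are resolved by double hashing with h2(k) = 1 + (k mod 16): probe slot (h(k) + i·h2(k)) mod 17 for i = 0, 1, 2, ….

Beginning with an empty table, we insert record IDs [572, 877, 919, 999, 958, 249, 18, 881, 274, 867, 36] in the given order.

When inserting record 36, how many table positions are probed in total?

2

Insert 572: h=3, slot 3 empty => index 3.
Insert 877: h=12, slot 12 empty => index 12.
Insert 919: h=8, slot 8 empty => index 8.
Insert 999: h=2, slot 2 empty => index 2.
Insert 958: h=14, slot 14 empty => index 14.
Insert 249: h=3, h2=10, slot 3 occupied => index 13.
Insert 18: h=8, h2=3, slot 8 occupied => index 11.
Insert 881: h=10, slot 10 empty => index 10.
Insert 274: h=16, slot 16 empty => index 16.
Insert 867: h=0, slot 0 empty => index 0.
Insert 36: h=16, h2=5, slot 16 occupied => index 4.
Table: [867, ., 999, 572, 36, ., ., ., 919, ., 881, 18, 877, 249, 958, ., 274]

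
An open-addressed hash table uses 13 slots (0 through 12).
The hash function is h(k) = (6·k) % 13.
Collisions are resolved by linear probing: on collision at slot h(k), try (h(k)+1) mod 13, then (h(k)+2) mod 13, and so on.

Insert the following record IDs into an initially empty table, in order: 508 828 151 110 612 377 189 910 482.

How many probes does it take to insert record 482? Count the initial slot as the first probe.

3

508: h=6 => slot 6
828: h=2 => slot 2
151: h=9 => slot 9
110: h=10 => slot 10
612: h=6, probe 6,7 => slot 7
377: h=0 => slot 0
189: h=3 => slot 3
910: h=0, probe 0,1 => slot 1
482: h=6, probe 6,7,8 => slot 8
Table: [377, 910, 828, 189, ∅, ∅, 508, 612, 482, 151, 110, ∅, ∅]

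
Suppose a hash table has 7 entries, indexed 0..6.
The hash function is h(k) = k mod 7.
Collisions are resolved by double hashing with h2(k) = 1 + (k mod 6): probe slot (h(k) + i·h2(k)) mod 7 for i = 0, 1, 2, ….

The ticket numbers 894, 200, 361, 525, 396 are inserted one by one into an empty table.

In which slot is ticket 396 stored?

Insert 894: h=5, slot 5 empty => index 5.
Insert 200: h=4, slot 4 empty => index 4.
Insert 361: h=4, h2=2, slot 4 occupied => index 6.
Insert 525: h=0, slot 0 empty => index 0.
Insert 396: h=4, h2=1, slots 4,5,6,0 occupied => index 1.
Table: [525, 396, —, —, 200, 894, 361]

1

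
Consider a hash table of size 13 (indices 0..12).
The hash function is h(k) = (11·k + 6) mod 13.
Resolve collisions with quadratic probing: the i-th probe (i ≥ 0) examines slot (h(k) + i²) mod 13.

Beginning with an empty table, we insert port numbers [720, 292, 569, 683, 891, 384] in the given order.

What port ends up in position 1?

Insert 720: h=9, slot 9 empty => index 9.
Insert 292: h=7, slot 7 empty => index 7.
Insert 569: h=12, slot 12 empty => index 12.
Insert 683: h=5, slot 5 empty => index 5.
Insert 891: h=5, slot 5 occupied => index 6.
Insert 384: h=5, slots 5,6,9 occupied => index 1.
Table: [_, 384, _, _, _, 683, 891, 292, _, 720, _, _, 569]

384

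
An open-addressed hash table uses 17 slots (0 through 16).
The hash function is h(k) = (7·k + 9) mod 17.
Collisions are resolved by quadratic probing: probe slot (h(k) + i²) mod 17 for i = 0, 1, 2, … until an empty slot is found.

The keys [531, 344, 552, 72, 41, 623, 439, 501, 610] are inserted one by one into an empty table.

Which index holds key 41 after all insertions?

531: h=3 -> slot 3
344: h=3, probe 3,4 -> slot 4
552: h=14 -> slot 14
72: h=3, probe 3,4,7 -> slot 7
41: h=7, probe 7,8 -> slot 8
623: h=1 -> slot 1
439: h=5 -> slot 5
501: h=14, probe 14,15 -> slot 15
610: h=12 -> slot 12
Table: [., 623, ., 531, 344, 439, ., 72, 41, ., ., ., 610, ., 552, 501, .]

8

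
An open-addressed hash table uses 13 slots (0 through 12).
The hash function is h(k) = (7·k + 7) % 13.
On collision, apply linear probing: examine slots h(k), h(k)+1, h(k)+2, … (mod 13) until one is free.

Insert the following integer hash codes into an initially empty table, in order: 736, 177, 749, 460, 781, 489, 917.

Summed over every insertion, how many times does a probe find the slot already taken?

Insert 736: h=11, slot 11 empty => index 11.
Insert 177: h=11, slot 11 occupied => index 12.
Insert 749: h=11, slots 11,12 occupied => index 0.
Insert 460: h=3, slot 3 empty => index 3.
Insert 781: h=1, slot 1 empty => index 1.
Insert 489: h=11, slots 11,12,0,1 occupied => index 2.
Insert 917: h=4, slot 4 empty => index 4.
Table: [749, 781, 489, 460, 917, -, -, -, -, -, -, 736, 177]

7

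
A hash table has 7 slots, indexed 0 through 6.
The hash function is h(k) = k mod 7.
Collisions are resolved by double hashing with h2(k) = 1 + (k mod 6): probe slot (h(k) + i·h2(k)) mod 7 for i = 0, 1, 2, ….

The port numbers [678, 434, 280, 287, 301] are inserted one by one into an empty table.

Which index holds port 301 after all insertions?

2

678 hashes to 6; slot 6 is free -> place at 6.
434 hashes to 0; slot 0 is free -> place at 0.
280 hashes to 0, h2=5; 0 taken -> place at 5.
287 hashes to 0, h2=6; 0,6,5 taken -> place at 4.
301 hashes to 0, h2=2; 0 taken -> place at 2.
Table: [434, _, 301, _, 287, 280, 678]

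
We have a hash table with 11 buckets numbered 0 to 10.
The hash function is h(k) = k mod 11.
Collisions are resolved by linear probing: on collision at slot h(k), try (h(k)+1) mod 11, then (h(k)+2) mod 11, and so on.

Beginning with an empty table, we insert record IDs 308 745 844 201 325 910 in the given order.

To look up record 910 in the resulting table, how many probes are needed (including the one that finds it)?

3

308 hashes to 0; slot 0 is free => place at 0.
745 hashes to 8; slot 8 is free => place at 8.
844 hashes to 8; 8 taken => place at 9.
201 hashes to 3; slot 3 is free => place at 3.
325 hashes to 6; slot 6 is free => place at 6.
910 hashes to 8; 8,9 taken => place at 10.
Table: [308, ., ., 201, ., ., 325, ., 745, 844, 910]
Lookup 910: h=8, probe 8,9,10 → found at 10.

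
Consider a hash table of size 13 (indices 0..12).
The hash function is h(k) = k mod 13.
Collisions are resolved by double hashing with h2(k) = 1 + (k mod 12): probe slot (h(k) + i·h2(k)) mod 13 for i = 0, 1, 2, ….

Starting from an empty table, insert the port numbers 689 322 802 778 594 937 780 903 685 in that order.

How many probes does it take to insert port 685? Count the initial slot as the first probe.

5

689 hashes to 0; slot 0 is free → place at 0.
322 hashes to 10; slot 10 is free → place at 10.
802 hashes to 9; slot 9 is free → place at 9.
778 hashes to 11; slot 11 is free → place at 11.
594 hashes to 9, h2=7; 9 taken → place at 3.
937 hashes to 1; slot 1 is free → place at 1.
780 hashes to 0, h2=1; 0,1 taken → place at 2.
903 hashes to 6; slot 6 is free → place at 6.
685 hashes to 9, h2=2; 9,11,0,2 taken → place at 4.
Table: [689, 937, 780, 594, 685, -, 903, -, -, 802, 322, 778, -]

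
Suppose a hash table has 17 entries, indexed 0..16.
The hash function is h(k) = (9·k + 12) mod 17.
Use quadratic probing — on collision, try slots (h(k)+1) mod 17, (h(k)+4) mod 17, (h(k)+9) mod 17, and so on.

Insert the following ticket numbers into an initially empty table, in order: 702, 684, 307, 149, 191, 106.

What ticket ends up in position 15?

702: h=6 → slot 6
684: h=14 → slot 14
307: h=4 → slot 4
149: h=10 → slot 10
191: h=14, probe 14,15 → slot 15
106: h=14, probe 14,15,1 → slot 1
Table: [., 106, ., ., 307, ., 702, ., ., ., 149, ., ., ., 684, 191, .]

191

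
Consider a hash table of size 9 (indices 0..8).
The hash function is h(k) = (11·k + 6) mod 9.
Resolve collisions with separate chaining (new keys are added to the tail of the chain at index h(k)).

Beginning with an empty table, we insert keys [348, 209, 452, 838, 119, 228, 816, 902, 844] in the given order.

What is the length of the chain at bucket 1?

4

348 → bucket 0
209 → bucket 1
452 → bucket 1 (collision)
838 → bucket 8
119 → bucket 1 (collision)
228 → bucket 3
816 → bucket 0 (collision)
902 → bucket 1 (collision)
844 → bucket 2
Final buckets:
0: 348 -> 816
1: 209 -> 452 -> 119 -> 902
2: 844
3: 228
4: -
5: -
6: -
7: -
8: 838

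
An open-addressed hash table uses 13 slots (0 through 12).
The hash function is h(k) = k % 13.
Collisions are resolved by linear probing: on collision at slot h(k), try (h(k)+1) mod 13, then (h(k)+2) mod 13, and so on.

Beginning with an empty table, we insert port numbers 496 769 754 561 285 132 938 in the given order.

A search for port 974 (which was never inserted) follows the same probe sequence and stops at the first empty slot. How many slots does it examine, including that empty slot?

Insert 496: h=2, slot 2 empty => index 2.
Insert 769: h=2, slot 2 occupied => index 3.
Insert 754: h=0, slot 0 empty => index 0.
Insert 561: h=2, slots 2,3 occupied => index 4.
Insert 285: h=12, slot 12 empty => index 12.
Insert 132: h=2, slots 2,3,4 occupied => index 5.
Insert 938: h=2, slots 2,3,4,5 occupied => index 6.
Table: [754, ., 496, 769, 561, 132, 938, ., ., ., ., ., 285]
Lookup 974: h=12, probe 12,0,1 → slot 1 empty, not found.

3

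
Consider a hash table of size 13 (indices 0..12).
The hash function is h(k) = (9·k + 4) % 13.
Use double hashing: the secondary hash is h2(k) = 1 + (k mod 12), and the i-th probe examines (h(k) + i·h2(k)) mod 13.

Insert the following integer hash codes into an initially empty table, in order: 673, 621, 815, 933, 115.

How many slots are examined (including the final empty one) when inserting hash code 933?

Insert 673: h=3, slot 3 empty => index 3.
Insert 621: h=3, h2=10, slot 3 occupied => index 0.
Insert 815: h=7, slot 7 empty => index 7.
Insert 933: h=3, h2=10, slots 3,0 occupied => index 10.
Insert 115: h=12, slot 12 empty => index 12.
Table: [621, _, _, 673, _, _, _, 815, _, _, 933, _, 115]

3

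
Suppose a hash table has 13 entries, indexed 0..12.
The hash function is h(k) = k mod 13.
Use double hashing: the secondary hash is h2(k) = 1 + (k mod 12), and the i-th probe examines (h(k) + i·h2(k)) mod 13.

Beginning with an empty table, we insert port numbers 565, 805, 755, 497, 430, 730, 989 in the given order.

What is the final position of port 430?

565: h=6 -> slot 6
805: h=12 -> slot 12
755: h=1 -> slot 1
497: h=3 -> slot 3
430: h=1, h2=11, probe 1,12,10 -> slot 10
730: h=2 -> slot 2
989: h=1, h2=6, probe 1,7 -> slot 7
Table: [_, 755, 730, 497, _, _, 565, 989, _, _, 430, _, 805]

10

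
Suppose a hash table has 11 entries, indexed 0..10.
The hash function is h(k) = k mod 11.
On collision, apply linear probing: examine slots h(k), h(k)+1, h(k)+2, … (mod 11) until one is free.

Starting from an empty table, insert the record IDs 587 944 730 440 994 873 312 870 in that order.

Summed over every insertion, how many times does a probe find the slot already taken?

587: h=4 -> slot 4
944: h=9 -> slot 9
730: h=4, probe 4,5 -> slot 5
440: h=0 -> slot 0
994: h=4, probe 4,5,6 -> slot 6
873: h=4, probe 4,5,6,7 -> slot 7
312: h=4, probe 4,5,6,7,8 -> slot 8
870: h=1 -> slot 1
Table: [440, 870, —, —, 587, 730, 994, 873, 312, 944, —]

10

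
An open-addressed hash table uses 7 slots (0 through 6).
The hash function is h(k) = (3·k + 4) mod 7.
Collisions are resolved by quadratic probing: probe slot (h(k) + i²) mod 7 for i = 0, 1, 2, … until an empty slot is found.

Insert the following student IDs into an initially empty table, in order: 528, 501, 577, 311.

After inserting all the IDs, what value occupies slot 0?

577

Insert 528: h=6, slot 6 empty => index 6.
Insert 501: h=2, slot 2 empty => index 2.
Insert 577: h=6, slot 6 occupied => index 0.
Insert 311: h=6, slots 6,0 occupied => index 3.
Table: [577, ∅, 501, 311, ∅, ∅, 528]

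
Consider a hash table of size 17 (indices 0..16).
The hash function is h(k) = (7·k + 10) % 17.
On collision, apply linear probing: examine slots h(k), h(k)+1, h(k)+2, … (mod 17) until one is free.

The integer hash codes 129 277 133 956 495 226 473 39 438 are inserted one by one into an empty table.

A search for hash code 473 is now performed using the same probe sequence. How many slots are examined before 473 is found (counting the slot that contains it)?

129 hashes to 12; slot 12 is free → place at 12.
277 hashes to 11; slot 11 is free → place at 11.
133 hashes to 6; slot 6 is free → place at 6.
956 hashes to 4; slot 4 is free → place at 4.
495 hashes to 7; slot 7 is free → place at 7.
226 hashes to 11; 11,12 taken → place at 13.
473 hashes to 6; 6,7 taken → place at 8.
39 hashes to 11; 11,12,13 taken → place at 14.
438 hashes to 16; slot 16 is free → place at 16.
Table: [_, _, _, _, 956, _, 133, 495, 473, _, _, 277, 129, 226, 39, _, 438]
Lookup 473: h=6, probe 6,7,8 → found at 8.

3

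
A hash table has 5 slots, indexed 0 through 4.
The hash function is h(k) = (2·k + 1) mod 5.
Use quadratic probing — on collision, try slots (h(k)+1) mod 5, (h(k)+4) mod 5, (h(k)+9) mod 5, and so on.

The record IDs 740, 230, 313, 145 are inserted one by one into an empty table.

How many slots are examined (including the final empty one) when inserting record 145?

740: h=1 → slot 1
230: h=1, probe 1,2 → slot 2
313: h=2, probe 2,3 → slot 3
145: h=1, probe 1,2,0 → slot 0
Table: [145, 740, 230, 313, —]

3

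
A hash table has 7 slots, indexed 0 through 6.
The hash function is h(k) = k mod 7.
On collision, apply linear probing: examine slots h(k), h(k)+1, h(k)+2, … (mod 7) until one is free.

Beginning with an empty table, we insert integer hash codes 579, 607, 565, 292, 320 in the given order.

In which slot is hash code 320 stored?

2

579 hashes to 5; slot 5 is free -> place at 5.
607 hashes to 5; 5 taken -> place at 6.
565 hashes to 5; 5,6 taken -> place at 0.
292 hashes to 5; 5,6,0 taken -> place at 1.
320 hashes to 5; 5,6,0,1 taken -> place at 2.
Table: [565, 292, 320, ., ., 579, 607]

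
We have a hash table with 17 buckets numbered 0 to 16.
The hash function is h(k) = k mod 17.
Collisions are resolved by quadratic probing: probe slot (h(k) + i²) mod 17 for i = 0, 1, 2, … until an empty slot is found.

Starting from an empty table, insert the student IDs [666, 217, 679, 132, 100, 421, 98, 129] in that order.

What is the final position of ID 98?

Insert 666: h=3, slot 3 empty -> index 3.
Insert 217: h=13, slot 13 empty -> index 13.
Insert 679: h=16, slot 16 empty -> index 16.
Insert 132: h=13, slot 13 occupied -> index 14.
Insert 100: h=15, slot 15 empty -> index 15.
Insert 421: h=13, slots 13,14 occupied -> index 0.
Insert 98: h=13, slots 13,14,0 occupied -> index 5.
Insert 129: h=10, slot 10 empty -> index 10.
Table: [421, -, -, 666, -, 98, -, -, -, -, 129, -, -, 217, 132, 100, 679]

5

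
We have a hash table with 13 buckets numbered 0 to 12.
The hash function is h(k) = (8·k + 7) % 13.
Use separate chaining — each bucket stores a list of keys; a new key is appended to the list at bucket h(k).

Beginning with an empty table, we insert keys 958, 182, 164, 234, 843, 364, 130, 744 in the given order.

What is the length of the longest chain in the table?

4

Insert 958: h=1, bucket 1 empty -> new chain.
Insert 182: h=7, bucket 7 empty -> new chain.
Insert 164: h=6, bucket 6 empty -> new chain.
Insert 234: h=7, bucket 7 nonempty -> append to chain.
Insert 843: h=4, bucket 4 empty -> new chain.
Insert 364: h=7, bucket 7 nonempty -> append to chain.
Insert 130: h=7, bucket 7 nonempty -> append to chain.
Insert 744: h=5, bucket 5 empty -> new chain.
Final buckets:
0: ∅
1: 958
2: ∅
3: ∅
4: 843
5: 744
6: 164
7: 182 -> 234 -> 364 -> 130
8: ∅
9: ∅
10: ∅
11: ∅
12: ∅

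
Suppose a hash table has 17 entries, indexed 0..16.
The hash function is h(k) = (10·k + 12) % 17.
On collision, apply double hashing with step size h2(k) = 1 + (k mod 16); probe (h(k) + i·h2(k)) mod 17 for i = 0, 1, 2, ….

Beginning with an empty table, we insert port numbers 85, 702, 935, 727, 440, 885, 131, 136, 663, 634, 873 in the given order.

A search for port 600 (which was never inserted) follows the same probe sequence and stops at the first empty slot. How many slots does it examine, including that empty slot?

9

Insert 85: h=12, slot 12 empty → index 12.
Insert 702: h=11, slot 11 empty → index 11.
Insert 935: h=12, h2=8, slot 12 occupied → index 3.
Insert 727: h=6, slot 6 empty → index 6.
Insert 440: h=9, slot 9 empty → index 9.
Insert 885: h=5, slot 5 empty → index 5.
Insert 131: h=13, slot 13 empty → index 13.
Insert 136: h=12, h2=9, slot 12 occupied → index 4.
Insert 663: h=12, h2=8, slots 12,3,11 occupied → index 2.
Insert 634: h=11, h2=11, slots 11,5 occupied → index 16.
Insert 873: h=4, h2=10, slot 4 occupied → index 14.
Table: [., ., 663, 935, 136, 885, 727, ., ., 440, ., 702, 85, 131, 873, ., 634]
Lookup 600: h=11, h2=9, probe 11,3,12,4,13,5,14,6,15 → slot 15 empty, not found.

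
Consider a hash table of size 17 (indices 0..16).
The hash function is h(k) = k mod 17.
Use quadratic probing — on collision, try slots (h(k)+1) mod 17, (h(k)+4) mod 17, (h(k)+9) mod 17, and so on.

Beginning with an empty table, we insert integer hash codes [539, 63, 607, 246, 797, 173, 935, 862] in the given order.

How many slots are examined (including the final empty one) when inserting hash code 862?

Insert 539: h=12, slot 12 empty => index 12.
Insert 63: h=12, slot 12 occupied => index 13.
Insert 607: h=12, slots 12,13 occupied => index 16.
Insert 246: h=8, slot 8 empty => index 8.
Insert 797: h=15, slot 15 empty => index 15.
Insert 173: h=3, slot 3 empty => index 3.
Insert 935: h=0, slot 0 empty => index 0.
Insert 862: h=12, slots 12,13,16 occupied => index 4.
Table: [935, _, _, 173, 862, _, _, _, 246, _, _, _, 539, 63, _, 797, 607]

4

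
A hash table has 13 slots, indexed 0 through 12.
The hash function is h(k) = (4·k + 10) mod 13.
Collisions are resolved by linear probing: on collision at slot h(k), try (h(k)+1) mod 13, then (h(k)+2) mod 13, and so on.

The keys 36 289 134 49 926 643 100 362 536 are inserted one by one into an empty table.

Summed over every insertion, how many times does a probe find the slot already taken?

Insert 36: h=11, slot 11 empty → index 11.
Insert 289: h=9, slot 9 empty → index 9.
Insert 134: h=0, slot 0 empty → index 0.
Insert 49: h=11, slot 11 occupied → index 12.
Insert 926: h=9, slot 9 occupied → index 10.
Insert 643: h=8, slot 8 empty → index 8.
Insert 100: h=7, slot 7 empty → index 7.
Insert 362: h=2, slot 2 empty → index 2.
Insert 536: h=9, slots 9,10,11,12,0 occupied → index 1.
Table: [134, 536, 362, -, -, -, -, 100, 643, 289, 926, 36, 49]

7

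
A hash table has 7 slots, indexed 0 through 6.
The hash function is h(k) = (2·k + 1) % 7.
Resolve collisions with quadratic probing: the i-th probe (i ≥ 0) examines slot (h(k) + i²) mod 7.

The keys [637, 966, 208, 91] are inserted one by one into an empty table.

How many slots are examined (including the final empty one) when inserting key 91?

3

637: h=1 → slot 1
966: h=1, probe 1,2 → slot 2
208: h=4 → slot 4
91: h=1, probe 1,2,5 → slot 5
Table: [., 637, 966, ., 208, 91, .]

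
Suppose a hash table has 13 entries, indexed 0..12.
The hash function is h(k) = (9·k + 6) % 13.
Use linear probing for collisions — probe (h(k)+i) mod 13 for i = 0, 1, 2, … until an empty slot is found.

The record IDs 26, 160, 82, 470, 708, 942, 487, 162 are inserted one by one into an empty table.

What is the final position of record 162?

12

Insert 26: h=6, slot 6 empty -> index 6.
Insert 160: h=3, slot 3 empty -> index 3.
Insert 82: h=3, slot 3 occupied -> index 4.
Insert 470: h=11, slot 11 empty -> index 11.
Insert 708: h=8, slot 8 empty -> index 8.
Insert 942: h=8, slot 8 occupied -> index 9.
Insert 487: h=8, slots 8,9 occupied -> index 10.
Insert 162: h=8, slots 8,9,10,11 occupied -> index 12.
Table: [∅, ∅, ∅, 160, 82, ∅, 26, ∅, 708, 942, 487, 470, 162]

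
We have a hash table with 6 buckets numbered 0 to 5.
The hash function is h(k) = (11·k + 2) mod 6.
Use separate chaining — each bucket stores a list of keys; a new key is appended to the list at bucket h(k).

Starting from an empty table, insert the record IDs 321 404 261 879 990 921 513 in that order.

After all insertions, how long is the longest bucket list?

5

Insert 321: h=5, bucket 5 empty → new chain.
Insert 404: h=0, bucket 0 empty → new chain.
Insert 261: h=5, bucket 5 nonempty → append to chain.
Insert 879: h=5, bucket 5 nonempty → append to chain.
Insert 990: h=2, bucket 2 empty → new chain.
Insert 921: h=5, bucket 5 nonempty → append to chain.
Insert 513: h=5, bucket 5 nonempty → append to chain.
Final buckets:
0: 404
1: —
2: 990
3: —
4: —
5: 321 -> 261 -> 879 -> 921 -> 513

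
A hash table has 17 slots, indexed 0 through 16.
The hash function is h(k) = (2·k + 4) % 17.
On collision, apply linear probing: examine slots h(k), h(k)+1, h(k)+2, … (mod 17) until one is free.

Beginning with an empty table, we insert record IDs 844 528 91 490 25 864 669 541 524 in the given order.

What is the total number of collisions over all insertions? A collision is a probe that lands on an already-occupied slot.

844: h=9 => slot 9
528: h=6 => slot 6
91: h=16 => slot 16
490: h=15 => slot 15
25: h=3 => slot 3
864: h=15, probe 15,16,0 => slot 0
669: h=16, probe 16,0,1 => slot 1
541: h=15, probe 15,16,0,1,2 => slot 2
524: h=15, probe 15,16,0,1,2,3,4 => slot 4
Table: [864, 669, 541, 25, 524, -, 528, -, -, 844, -, -, -, -, -, 490, 91]

14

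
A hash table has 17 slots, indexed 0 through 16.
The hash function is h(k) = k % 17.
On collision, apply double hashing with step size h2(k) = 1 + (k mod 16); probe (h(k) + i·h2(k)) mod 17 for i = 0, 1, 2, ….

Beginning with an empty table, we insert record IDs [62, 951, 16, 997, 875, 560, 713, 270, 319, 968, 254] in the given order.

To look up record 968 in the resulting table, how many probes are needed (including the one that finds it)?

62: h=11 → slot 11
951: h=16 → slot 16
16: h=16, h2=1, probe 16,0 → slot 0
997: h=11, h2=6, probe 11,0,6 → slot 6
875: h=8 → slot 8
560: h=16, h2=1, probe 16,0,1 → slot 1
713: h=16, h2=10, probe 16,9 → slot 9
270: h=15 → slot 15
319: h=13 → slot 13
968: h=16, h2=9, probe 16,8,0,9,1,10 → slot 10
254: h=16, h2=15, probe 16,14 → slot 14
Table: [16, 560, -, -, -, -, 997, -, 875, 713, 968, 62, -, 319, 254, 270, 951]
Lookup 968: h=16, h2=9, probe 16,8,0,9,1,10 → found at 10.

6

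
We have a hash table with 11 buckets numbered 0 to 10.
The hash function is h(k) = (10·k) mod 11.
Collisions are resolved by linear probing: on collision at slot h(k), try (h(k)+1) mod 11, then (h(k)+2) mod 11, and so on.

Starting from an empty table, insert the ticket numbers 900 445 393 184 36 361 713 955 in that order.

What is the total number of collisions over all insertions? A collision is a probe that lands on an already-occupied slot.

900: h=2 => slot 2
445: h=6 => slot 6
393: h=3 => slot 3
184: h=3, probe 3,4 => slot 4
36: h=8 => slot 8
361: h=2, probe 2,3,4,5 => slot 5
713: h=2, probe 2,3,4,5,6,7 => slot 7
955: h=2, probe 2,3,4,5,6,7,8,9 => slot 9
Table: [_, _, 900, 393, 184, 361, 445, 713, 36, 955, _]

16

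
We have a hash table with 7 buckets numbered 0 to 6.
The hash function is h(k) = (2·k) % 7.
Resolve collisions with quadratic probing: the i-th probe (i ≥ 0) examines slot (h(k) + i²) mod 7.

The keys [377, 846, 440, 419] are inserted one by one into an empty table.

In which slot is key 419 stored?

Insert 377: h=5, slot 5 empty => index 5.
Insert 846: h=5, slot 5 occupied => index 6.
Insert 440: h=5, slots 5,6 occupied => index 2.
Insert 419: h=5, slots 5,6,2 occupied => index 0.
Table: [419, ., 440, ., ., 377, 846]

0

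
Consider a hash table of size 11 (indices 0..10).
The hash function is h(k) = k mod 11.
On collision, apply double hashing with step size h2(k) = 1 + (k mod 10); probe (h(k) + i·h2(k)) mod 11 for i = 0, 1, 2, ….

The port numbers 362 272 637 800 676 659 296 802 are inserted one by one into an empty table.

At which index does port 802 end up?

362 hashes to 10; slot 10 is free → place at 10.
272 hashes to 8; slot 8 is free → place at 8.
637 hashes to 10, h2=8; 10 taken → place at 7.
800 hashes to 8, h2=1; 8 taken → place at 9.
676 hashes to 5; slot 5 is free → place at 5.
659 hashes to 10, h2=10; 10,9,8,7 taken → place at 6.
296 hashes to 10, h2=7; 10,6 taken → place at 2.
802 hashes to 10, h2=3; 10,2,5,8 taken → place at 0.
Table: [802, —, 296, —, —, 676, 659, 637, 272, 800, 362]

0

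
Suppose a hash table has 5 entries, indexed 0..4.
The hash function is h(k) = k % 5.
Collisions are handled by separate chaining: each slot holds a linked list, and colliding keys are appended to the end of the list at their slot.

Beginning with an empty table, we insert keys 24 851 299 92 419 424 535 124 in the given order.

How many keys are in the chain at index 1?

1

Insert 24: h=4, bucket 4 empty → new chain.
Insert 851: h=1, bucket 1 empty → new chain.
Insert 299: h=4, bucket 4 nonempty → append to chain.
Insert 92: h=2, bucket 2 empty → new chain.
Insert 419: h=4, bucket 4 nonempty → append to chain.
Insert 424: h=4, bucket 4 nonempty → append to chain.
Insert 535: h=0, bucket 0 empty → new chain.
Insert 124: h=4, bucket 4 nonempty → append to chain.
Final buckets:
0: 535
1: 851
2: 92
3: _
4: 24 -> 299 -> 419 -> 424 -> 124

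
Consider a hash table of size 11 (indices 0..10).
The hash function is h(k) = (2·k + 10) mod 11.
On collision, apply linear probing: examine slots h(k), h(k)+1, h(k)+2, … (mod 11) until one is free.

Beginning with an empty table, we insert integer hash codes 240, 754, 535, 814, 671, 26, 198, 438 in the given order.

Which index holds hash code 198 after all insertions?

240 hashes to 6; slot 6 is free → place at 6.
754 hashes to 0; slot 0 is free → place at 0.
535 hashes to 2; slot 2 is free → place at 2.
814 hashes to 10; slot 10 is free → place at 10.
671 hashes to 10; 10,0 taken → place at 1.
26 hashes to 7; slot 7 is free → place at 7.
198 hashes to 10; 10,0,1,2 taken → place at 3.
438 hashes to 6; 6,7 taken → place at 8.
Table: [754, 671, 535, 198, ., ., 240, 26, 438, ., 814]

3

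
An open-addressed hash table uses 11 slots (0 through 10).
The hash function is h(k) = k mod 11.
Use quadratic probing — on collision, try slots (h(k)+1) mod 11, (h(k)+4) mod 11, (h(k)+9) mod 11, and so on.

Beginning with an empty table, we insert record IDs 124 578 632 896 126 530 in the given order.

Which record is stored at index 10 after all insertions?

Insert 124: h=3, slot 3 empty → index 3.
Insert 578: h=6, slot 6 empty → index 6.
Insert 632: h=5, slot 5 empty → index 5.
Insert 896: h=5, slots 5,6 occupied → index 9.
Insert 126: h=5, slots 5,6,9,3 occupied → index 10.
Insert 530: h=2, slot 2 empty → index 2.
Table: [., ., 530, 124, ., 632, 578, ., ., 896, 126]

126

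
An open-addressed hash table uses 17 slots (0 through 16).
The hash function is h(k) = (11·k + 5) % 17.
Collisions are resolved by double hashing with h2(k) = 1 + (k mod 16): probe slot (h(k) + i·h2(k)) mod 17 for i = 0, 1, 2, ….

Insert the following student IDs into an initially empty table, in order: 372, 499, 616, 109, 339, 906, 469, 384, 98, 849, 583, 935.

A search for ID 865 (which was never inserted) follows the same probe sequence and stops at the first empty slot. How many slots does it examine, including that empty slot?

3

372 hashes to 0; slot 0 is free => place at 0.
499 hashes to 3; slot 3 is free => place at 3.
616 hashes to 15; slot 15 is free => place at 15.
109 hashes to 14; slot 14 is free => place at 14.
339 hashes to 11; slot 11 is free => place at 11.
906 hashes to 9; slot 9 is free => place at 9.
469 hashes to 13; slot 13 is free => place at 13.
384 hashes to 13, h2=1; 13,14,15 taken => place at 16.
98 hashes to 12; slot 12 is free => place at 12.
849 hashes to 11, h2=2; 11,13,15,0 taken => place at 2.
583 hashes to 9, h2=8; 9,0 taken => place at 8.
935 hashes to 5; slot 5 is free => place at 5.
Table: [372, _, 849, 499, _, 935, _, _, 583, 906, _, 339, 98, 469, 109, 616, 384]
Lookup 865: h=0, h2=2, probe 0,2,4 → slot 4 empty, not found.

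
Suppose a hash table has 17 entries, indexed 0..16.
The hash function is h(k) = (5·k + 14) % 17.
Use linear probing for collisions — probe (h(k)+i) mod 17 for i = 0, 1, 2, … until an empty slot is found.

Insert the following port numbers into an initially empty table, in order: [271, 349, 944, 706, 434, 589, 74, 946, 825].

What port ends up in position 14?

825

271: h=9 -> slot 9
349: h=8 -> slot 8
944: h=8, probe 8,9,10 -> slot 10
706: h=8, probe 8,9,10,11 -> slot 11
434: h=8, probe 8,9,10,11,12 -> slot 12
589: h=1 -> slot 1
74: h=10, probe 10,11,12,13 -> slot 13
946: h=1, probe 1,2 -> slot 2
825: h=8, probe 8,9,10,11,12,13,14 -> slot 14
Table: [—, 589, 946, —, —, —, —, —, 349, 271, 944, 706, 434, 74, 825, —, —]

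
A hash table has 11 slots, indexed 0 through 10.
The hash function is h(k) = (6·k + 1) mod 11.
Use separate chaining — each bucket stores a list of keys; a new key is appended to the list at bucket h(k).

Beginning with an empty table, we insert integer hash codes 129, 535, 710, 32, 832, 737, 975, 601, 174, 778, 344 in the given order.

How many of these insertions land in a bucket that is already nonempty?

4

129 -> bucket 5
535 -> bucket 10
710 -> bucket 4
32 -> bucket 6
832 -> bucket 10 (collision)
737 -> bucket 1
975 -> bucket 10 (collision)
601 -> bucket 10 (collision)
174 -> bucket 0
778 -> bucket 5 (collision)
344 -> bucket 8
Final buckets:
0: 174
1: 737
2: .
3: .
4: 710
5: 129 -> 778
6: 32
7: .
8: 344
9: .
10: 535 -> 832 -> 975 -> 601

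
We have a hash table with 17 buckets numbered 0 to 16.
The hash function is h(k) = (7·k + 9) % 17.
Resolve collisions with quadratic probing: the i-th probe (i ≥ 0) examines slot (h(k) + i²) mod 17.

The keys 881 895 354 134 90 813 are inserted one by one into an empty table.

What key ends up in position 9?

881: h=5 => slot 5
895: h=1 => slot 1
354: h=5, probe 5,6 => slot 6
134: h=12 => slot 12
90: h=10 => slot 10
813: h=5, probe 5,6,9 => slot 9
Table: [., 895, ., ., ., 881, 354, ., ., 813, 90, ., 134, ., ., ., .]

813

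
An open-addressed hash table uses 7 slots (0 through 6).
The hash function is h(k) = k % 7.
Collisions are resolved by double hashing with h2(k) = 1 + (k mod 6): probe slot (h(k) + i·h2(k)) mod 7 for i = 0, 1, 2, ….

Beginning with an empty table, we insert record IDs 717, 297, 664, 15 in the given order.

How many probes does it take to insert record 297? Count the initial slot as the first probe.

717: h=3 => slot 3
297: h=3, h2=4, probe 3,0 => slot 0
664: h=6 => slot 6
15: h=1 => slot 1
Table: [297, 15, ∅, 717, ∅, ∅, 664]

2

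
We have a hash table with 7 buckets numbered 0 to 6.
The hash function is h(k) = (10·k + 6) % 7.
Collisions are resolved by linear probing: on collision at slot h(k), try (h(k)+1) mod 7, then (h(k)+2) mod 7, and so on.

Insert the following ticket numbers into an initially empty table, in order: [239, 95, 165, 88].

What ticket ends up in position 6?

88

239: h=2 → slot 2
95: h=4 → slot 4
165: h=4, probe 4,5 → slot 5
88: h=4, probe 4,5,6 → slot 6
Table: [—, —, 239, —, 95, 165, 88]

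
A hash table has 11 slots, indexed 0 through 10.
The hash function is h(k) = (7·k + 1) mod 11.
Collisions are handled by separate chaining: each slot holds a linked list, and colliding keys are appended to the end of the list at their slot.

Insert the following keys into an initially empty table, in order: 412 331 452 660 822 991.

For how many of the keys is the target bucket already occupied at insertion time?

2

412 → bucket 3
331 → bucket 8
452 → bucket 8 (collision)
660 → bucket 1
822 → bucket 2
991 → bucket 8 (collision)
Final buckets:
0: —
1: 660
2: 822
3: 412
4: —
5: —
6: —
7: —
8: 331 -> 452 -> 991
9: —
10: —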